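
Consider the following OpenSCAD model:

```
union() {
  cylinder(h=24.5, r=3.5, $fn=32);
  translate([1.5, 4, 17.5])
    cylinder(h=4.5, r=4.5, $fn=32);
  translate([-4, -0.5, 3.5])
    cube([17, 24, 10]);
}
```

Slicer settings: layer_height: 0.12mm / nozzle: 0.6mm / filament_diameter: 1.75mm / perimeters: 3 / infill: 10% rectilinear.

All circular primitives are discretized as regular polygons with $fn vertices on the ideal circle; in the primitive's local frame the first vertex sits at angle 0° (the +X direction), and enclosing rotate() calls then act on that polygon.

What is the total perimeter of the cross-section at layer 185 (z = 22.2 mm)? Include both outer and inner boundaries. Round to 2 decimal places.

21.96 mm

At z = 22.2 mm: the r=3.5 cylinder contributes a regular 32-gon of circumradius 3.5 (perimeter = 2·32·3.500·sin(180°/32) = 21.96 mm); the cylinder at (1.5, 4) is absent (z outside [17.5, 22]); the cube at (-4, -0.5) is not intersected at this z (z outside [3.5, 13.5]); Taking the union: only the r=3.5 cylinder is present, so the union is just that shape — boundary = 21.96 mm. Overall, the cross-section is a single solid region. Total boundary length (outer) = 21.96 mm.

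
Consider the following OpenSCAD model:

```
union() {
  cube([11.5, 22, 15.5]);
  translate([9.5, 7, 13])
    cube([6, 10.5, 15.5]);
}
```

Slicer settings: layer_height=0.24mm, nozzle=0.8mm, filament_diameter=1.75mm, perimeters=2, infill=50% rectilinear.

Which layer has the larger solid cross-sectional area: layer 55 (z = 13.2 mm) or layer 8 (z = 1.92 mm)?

layer 55 (z = 13.2 mm)

Layer 55 (z = 13.2): the cube is present — its section is the full 11.5×22 rectangle (area 253.00 mm²); the cube at (9.5, 7) is present — its section is the full 6×10.5 rectangle (area 63.00 mm²); Taking the union: the regions partially overlap — summed areas 316.00 mm² minus the doubly-counted overlap 21.00 mm² gives 295.00 mm² — area = 295.00 mm². So its area = 295.00 mm². Layer 8 (z = 1.92): the 11.5×22 cube contributes its full rectangle (area 253.00 mm²); the cube at (9.5, 7) does not reach this height (z outside [13, 28.5]); Combining (union): only the 11.5×22 cube is present, so the union is just that shape — area = 253.00 mm². So its area = 253.00 mm². Layer 55 is larger (295.00 vs 253.00 mm²).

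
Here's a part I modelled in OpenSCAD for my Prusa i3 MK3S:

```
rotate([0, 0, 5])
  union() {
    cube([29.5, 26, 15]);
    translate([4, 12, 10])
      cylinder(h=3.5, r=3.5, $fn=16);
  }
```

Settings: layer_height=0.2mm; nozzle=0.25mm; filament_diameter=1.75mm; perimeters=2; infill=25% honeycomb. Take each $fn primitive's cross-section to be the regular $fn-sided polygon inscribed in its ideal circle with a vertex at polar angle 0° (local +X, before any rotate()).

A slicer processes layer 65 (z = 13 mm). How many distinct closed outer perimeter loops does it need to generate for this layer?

At z = 13 mm: the cube (footprint 29.5×26) is included at this height; the r=3.5 cylinder at (4, 12) gives a regular 16-gon of circumradius 3.5 (constant along its height); Taking the union: the r=3.5 cylinder at (4, 12) lies entirely inside the 29.5×26 cube, so the union is just the 29.5×26 cube — 1 connected region; (rotated 5° about Z; rotation is an isometry so areas/perimeters/island counts are preserved). The result has 1 disconnected region.

1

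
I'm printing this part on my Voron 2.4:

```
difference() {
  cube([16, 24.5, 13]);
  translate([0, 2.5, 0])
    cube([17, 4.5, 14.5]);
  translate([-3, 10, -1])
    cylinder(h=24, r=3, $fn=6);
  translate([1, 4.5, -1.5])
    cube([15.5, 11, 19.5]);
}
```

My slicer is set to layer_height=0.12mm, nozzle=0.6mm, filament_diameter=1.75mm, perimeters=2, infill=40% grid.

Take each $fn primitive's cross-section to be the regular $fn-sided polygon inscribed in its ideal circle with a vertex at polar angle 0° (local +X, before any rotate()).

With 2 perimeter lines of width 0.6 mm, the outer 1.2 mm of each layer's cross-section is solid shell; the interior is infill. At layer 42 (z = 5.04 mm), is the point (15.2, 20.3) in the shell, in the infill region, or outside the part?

At z = 5.04 mm: the 16×24.5 cube contributes its full rectangle; the 17×4.5 cube at (0, 2.5) contributes its full rectangle; the r=3 cylinder at (-3, 10) gives a regular 6-gon of circumradius 3 (constant along its height); the cube at (1, 4.5) is present — its section is the full 15.5×11 rectangle; Taking the first minus the rest: starting from the 16×24.5 cube, the 17×4.5 cube at (0, 2.5) partially overlaps it — only the 72.00 mm² overlap (of its 76.50 mm²) is removed, clipping the outline; the r=3 cylinder at (-3, 10) misses the remaining region (no effect); the 15.5×11 cube at (1, 4.5) partially overlaps it — only the 127.50 mm² overlap (of its 170.50 mm²) is removed, clipping the outline — 2 connected regions. Overall, the cross-section has 2 separate islands. The nearest boundary edge runs (16.00, 24.50)→(16.00, 15.50); distance from the point to it = 0.80 mm. (Shell/infill is judged within the island containing the point — the largest one.) The point is inside the cross-section, 0.80 mm from the nearest boundary — within the 1.2 mm shell band (2 × 0.6).

shell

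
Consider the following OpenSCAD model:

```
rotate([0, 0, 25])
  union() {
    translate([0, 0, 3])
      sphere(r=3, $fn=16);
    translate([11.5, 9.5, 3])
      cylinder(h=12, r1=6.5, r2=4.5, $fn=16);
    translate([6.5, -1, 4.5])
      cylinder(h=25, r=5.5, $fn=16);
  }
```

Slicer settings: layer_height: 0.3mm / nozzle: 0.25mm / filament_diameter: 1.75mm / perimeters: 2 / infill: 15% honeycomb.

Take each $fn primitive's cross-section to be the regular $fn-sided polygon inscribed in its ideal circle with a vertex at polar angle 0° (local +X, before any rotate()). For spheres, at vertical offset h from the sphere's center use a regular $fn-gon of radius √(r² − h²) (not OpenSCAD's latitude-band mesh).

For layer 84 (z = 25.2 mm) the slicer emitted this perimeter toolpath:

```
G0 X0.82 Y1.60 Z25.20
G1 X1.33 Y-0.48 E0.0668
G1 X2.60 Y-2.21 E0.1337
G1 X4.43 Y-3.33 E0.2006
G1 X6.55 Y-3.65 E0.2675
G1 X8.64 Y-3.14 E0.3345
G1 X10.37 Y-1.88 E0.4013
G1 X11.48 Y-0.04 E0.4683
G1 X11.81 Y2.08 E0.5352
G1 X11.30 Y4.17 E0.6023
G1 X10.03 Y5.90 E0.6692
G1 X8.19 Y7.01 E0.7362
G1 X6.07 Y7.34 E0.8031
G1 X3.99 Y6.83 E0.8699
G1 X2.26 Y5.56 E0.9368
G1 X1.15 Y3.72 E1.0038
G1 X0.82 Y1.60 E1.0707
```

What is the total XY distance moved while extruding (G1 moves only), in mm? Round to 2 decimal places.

34.34 mm

Sum the Euclidean lengths of each G1 segment: total = 34.34 mm.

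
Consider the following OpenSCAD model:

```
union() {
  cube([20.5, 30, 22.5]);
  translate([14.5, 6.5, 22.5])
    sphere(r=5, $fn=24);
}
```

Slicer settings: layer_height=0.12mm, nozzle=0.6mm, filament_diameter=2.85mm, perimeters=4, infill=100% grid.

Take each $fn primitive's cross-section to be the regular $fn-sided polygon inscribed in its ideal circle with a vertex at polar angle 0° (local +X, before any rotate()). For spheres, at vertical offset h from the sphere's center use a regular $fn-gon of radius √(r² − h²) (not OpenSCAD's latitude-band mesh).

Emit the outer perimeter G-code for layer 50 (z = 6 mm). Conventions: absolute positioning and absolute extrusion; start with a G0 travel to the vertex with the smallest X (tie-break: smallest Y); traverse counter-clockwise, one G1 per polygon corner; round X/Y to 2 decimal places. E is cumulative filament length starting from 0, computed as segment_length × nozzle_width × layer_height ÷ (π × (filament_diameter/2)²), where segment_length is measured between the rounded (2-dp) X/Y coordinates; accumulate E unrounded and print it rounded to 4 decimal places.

G0 X0.00 Y0.00 Z6.00
G1 X20.50 Y0.00 E0.2314
G1 X20.50 Y30.00 E0.5700
G1 X0.00 Y30.00 E0.8013
G1 X0.00 Y0.00 E1.1399

At z = 6 mm: the cube (footprint 20.5×30) is included at this height; the sphere at (14.5, 6.5) does not reach this height (|z−center|=16.500 > r=5); Combining (union): only the 20.5×30 cube is present, so the union is just that shape — 1 connected region. The outline is a single polygon with 4 vertices. Extrusion per mm of travel: 0.6 × 0.12 / (π × 1.425²) = 0.011286. Accumulating E over each segment gives final E = 1.1399.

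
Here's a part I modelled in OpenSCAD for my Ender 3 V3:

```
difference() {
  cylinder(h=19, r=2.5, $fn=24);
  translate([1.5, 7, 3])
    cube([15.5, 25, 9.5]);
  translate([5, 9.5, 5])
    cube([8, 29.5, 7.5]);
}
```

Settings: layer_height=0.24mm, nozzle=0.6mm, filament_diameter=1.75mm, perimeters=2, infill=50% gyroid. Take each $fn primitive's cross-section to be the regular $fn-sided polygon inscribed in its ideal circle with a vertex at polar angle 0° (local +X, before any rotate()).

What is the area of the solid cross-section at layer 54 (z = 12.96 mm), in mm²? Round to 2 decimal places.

19.41 mm²

At z = 12.96 mm: the r=2.5 cylinder gives a regular 24-gon of circumradius 2.5 (constant along its height) (area = (24/2)·2.500²·sin(360°/24) = 19.41 mm²); the cube at (1.5, 7) is not intersected at this z (z outside [3, 12.5]); the cube at (5, 9.5) is absent (z outside [5, 12.5]); After the difference (first − rest): none of the subtracted shapes is present at this height, so the r=2.5 cylinder is unchanged — area = 19.41 mm². Overall, the cross-section is a single solid region. Net area = 19.41 mm².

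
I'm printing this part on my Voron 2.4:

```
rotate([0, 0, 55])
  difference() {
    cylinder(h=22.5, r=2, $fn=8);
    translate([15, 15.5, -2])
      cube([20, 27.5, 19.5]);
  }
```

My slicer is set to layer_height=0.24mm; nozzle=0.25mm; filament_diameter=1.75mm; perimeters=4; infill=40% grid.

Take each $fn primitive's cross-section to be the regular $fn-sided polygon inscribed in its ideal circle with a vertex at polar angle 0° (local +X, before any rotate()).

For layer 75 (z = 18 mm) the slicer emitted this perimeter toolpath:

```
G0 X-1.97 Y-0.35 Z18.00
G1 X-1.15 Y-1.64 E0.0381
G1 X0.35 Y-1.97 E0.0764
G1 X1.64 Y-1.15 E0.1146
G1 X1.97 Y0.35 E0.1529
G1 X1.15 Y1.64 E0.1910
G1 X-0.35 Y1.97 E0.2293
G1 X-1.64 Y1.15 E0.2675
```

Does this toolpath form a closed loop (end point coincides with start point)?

Start point (G0): (-1.97, -0.35). End point (last G1): the path does not return to the start — open.

no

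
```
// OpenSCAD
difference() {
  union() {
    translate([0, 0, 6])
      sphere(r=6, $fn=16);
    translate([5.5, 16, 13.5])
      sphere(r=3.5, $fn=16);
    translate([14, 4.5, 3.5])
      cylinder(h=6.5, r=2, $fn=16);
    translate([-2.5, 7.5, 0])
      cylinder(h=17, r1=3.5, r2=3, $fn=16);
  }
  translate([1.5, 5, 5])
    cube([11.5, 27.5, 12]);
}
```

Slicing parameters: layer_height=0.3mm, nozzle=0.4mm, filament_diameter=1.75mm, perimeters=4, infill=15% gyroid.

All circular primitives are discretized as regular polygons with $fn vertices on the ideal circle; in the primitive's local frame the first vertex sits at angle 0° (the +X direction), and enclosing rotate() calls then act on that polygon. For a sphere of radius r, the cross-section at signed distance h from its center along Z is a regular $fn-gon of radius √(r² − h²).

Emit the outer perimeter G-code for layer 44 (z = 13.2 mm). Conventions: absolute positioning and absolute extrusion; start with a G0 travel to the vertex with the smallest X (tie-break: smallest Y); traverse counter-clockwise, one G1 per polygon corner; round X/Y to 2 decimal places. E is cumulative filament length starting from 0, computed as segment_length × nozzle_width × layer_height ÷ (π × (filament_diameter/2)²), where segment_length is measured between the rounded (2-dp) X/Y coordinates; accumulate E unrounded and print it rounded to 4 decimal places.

At z = 13.2 mm: the sphere is absent (|z−center|=7.200 > r=6); the r=3.5 sphere at (5.5, 16) contributes a regular 16-gon of circumradius √(3.5²−0.3²) = 3.487; the cylinder at (14, 4.5) is not intersected at this z (z outside [3.5, 10]); the cone at (-2.5, 7.5) (r1=3.5→r2=3) has section circumradius 3.112 here — a regular 16-gon; Taking the union: the 2 present regions are separate (no shared area or edge), so areas and boundary lengths simply add and each stays a separate island — 2 connected regions; the 11.5×27.5 cube at (1.5, 5) contributes its full rectangle; Taking the first minus the rest: starting from that combined region, the 11.5×27.5 cube at (1.5, 5) partially overlaps it — only the 37.23 mm² overlap (of its 316.25 mm²) is removed, clipping the outline — 1 connected region. The outline is a single polygon with 16 vertices. Extrusion per mm of travel: 0.4 × 0.3 / (π × 0.875²) = 0.049890. Accumulating E over each segment gives final E = 0.9683.

G0 X-5.61 Y7.50 Z13.20
G1 X-5.37 Y6.31 E0.0606
G1 X-4.70 Y5.30 E0.1210
G1 X-3.69 Y4.63 E0.1815
G1 X-2.50 Y4.39 E0.2421
G1 X-1.31 Y4.63 E0.3026
G1 X-0.30 Y5.30 E0.3631
G1 X0.37 Y6.31 E0.4236
G1 X0.61 Y7.50 E0.4841
G1 X0.37 Y8.69 E0.5447
G1 X-0.30 Y9.70 E0.6052
G1 X-1.31 Y10.37 E0.6656
G1 X-2.50 Y10.61 E0.7262
G1 X-3.69 Y10.37 E0.7868
G1 X-4.70 Y9.70 E0.8472
G1 X-5.37 Y8.69 E0.9077
G1 X-5.61 Y7.50 E0.9683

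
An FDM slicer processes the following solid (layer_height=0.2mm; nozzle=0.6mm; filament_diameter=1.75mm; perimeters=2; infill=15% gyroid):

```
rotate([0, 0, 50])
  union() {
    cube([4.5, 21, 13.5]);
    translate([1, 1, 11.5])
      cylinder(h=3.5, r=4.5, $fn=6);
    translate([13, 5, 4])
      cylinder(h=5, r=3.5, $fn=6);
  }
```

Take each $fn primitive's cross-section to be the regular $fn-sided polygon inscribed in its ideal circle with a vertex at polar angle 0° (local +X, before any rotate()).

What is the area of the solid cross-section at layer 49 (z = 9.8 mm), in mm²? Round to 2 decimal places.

At z = 9.8 mm: the cube (footprint 4.5×21) is included at this height (area 94.50 mm²); the cylinder at (1, 1) does not reach this height (z outside [11.5, 15]); the cylinder at (13, 5) does not reach this height (z outside [4, 9]); Taking the union: only the 4.5×21 cube is present, so the union is just that shape — area = 94.50 mm²; (whole slice rotated 50° about Z — lengths, areas and connectivity unchanged). Overall, the cross-section is a single solid region. Net area = 94.50 mm².

94.50 mm²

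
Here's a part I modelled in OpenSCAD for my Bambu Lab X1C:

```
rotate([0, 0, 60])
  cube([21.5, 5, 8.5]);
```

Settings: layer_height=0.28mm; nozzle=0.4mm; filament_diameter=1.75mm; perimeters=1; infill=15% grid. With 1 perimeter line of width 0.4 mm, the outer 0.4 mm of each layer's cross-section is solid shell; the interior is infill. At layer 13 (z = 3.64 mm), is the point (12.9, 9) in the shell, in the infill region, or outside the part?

At z = 3.64 mm: the cube is present — its section is the full 21.5×5 rectangle; (rotated 60° about Z; rotation is an isometry so areas/perimeters/island counts are preserved). Overall, the cross-section is a single solid region. Undo the 60° rotation: the query point maps to (14.244, -6.672) in the un-rotated model frame. The nearest boundary edge runs (0.00, 0.00)→(21.50, 0.00); distance from the point to it = 6.67 mm. The point is not inside any of the regions above, so it lies outside the cross-section (6.67 mm from the nearest boundary).

outside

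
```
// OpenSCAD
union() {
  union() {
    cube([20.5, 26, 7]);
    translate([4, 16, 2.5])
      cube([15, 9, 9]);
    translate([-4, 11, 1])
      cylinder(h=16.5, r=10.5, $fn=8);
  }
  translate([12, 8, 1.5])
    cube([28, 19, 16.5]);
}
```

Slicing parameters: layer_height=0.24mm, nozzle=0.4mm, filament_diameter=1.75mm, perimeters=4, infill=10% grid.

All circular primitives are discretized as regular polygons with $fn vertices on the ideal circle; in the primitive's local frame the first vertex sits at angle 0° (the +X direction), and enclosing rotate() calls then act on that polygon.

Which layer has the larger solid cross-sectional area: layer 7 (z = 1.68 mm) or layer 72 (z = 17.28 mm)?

Layer 7 (z = 1.68): the cube (footprint 20.5×26) is included at this height (area 533.00 mm²); the cube at (4, 16) does not reach this height (z outside [2.5, 11.5]); the r=10.5 cylinder at (-4, 11) contributes a regular 8-gon of circumradius 10.5 (area = (8/2)·10.500²·sin(360°/8) = 311.83 mm²); Taking the union: the regions partially overlap — summed areas 844.83 mm² minus the doubly-counted overlap 78.54 mm² gives 766.29 mm² — area = 766.29 mm²; the 28×19 cube at (12, 8) contributes its full rectangle (area 532.00 mm²); Combining (union): the regions partially overlap — summed areas 1298.29 mm² minus the doubly-counted overlap 153.00 mm² gives 1145.29 mm² — area = 1145.29 mm². So its area = 1145.29 mm². Layer 72 (z = 17.28): the cube is not intersected at this z (z outside [0, 7]); the cube at (4, 16) is absent (z outside [2.5, 11.5]); the cylinder at (-4, 11): section is a regular 8-gon, circumradius r=10.5 (area = (8/2)·10.500²·sin(360°/8) = 311.83 mm²); Combining (union): only the r=10.5 cylinder at (-4, 11) is present, so the union is just that shape — area = 311.83 mm²; the cube at (12, 8) (footprint 28×19) is included at this height (area 532.00 mm²); Taking the union: the 2 present regions are separate (no shared area or edge), so areas and boundary lengths simply add and each stays a separate island — area = 843.83 mm². So its area = 843.83 mm². Layer 7 is larger (1145.29 vs 843.83 mm²).

layer 7 (z = 1.68 mm)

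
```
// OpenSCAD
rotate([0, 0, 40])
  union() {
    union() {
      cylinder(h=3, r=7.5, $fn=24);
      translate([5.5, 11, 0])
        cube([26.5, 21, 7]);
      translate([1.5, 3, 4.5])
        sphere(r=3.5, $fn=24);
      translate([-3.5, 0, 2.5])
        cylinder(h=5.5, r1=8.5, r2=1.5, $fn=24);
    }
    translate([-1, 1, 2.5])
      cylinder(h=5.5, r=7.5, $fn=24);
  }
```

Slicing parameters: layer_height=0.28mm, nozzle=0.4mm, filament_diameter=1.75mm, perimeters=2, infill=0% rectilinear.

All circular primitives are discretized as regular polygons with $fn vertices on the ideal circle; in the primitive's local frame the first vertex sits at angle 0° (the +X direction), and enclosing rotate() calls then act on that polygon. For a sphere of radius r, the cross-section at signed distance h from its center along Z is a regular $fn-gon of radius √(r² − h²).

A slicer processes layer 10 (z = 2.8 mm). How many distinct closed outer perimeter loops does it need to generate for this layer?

At z = 2.8 mm: the r=7.5 cylinder gives a regular 24-gon of circumradius 7.5 (constant along its height); the cube at (5.5, 11) (footprint 26.5×21) is included at this height; the sphere at (1.5, 3): section is a regular 24-gon, circumradius = √(r²−h²) = √(3.5²−1.7²) = 3.059; the cone at (-3.5, 0): at t=0.055 of its height the radius interpolates to r₁+(r₂−r₁)t = 8.118, giving a regular 24-gon of that circumradius; Combining (union): the regions partially overlap (shared area 164.00 mm²), so overlapping operands fuse into one piece — 2 connected regions; the r=7.5 cylinder at (-1, 1) contributes a regular 24-gon of circumradius 7.5; Taking the union: the regions partially overlap (shared area 170.24 mm²), so overlapping operands fuse into one piece — 2 connected regions; (rotated 40° about Z; rotation is an isometry so areas/perimeters/island counts are preserved). The result has 2 disconnected regions.

2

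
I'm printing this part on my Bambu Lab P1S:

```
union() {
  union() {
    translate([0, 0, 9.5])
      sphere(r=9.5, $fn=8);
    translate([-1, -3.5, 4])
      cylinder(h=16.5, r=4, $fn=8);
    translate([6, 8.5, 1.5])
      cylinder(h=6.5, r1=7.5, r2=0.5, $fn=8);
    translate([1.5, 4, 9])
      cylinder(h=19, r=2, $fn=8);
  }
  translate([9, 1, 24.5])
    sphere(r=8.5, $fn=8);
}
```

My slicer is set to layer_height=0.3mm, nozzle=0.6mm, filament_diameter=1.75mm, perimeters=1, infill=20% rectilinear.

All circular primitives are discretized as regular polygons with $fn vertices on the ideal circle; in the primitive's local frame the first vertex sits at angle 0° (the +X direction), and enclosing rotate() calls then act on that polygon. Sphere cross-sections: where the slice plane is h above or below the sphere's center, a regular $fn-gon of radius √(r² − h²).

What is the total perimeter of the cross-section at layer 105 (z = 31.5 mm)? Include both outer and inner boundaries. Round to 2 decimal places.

At z = 31.5 mm: the sphere is not intersected at this z (|z−center|=22.000 > r=9.5); the cylinder at (-1, -3.5) does not reach this height (z outside [4, 20.5]); the cone at (6, 8.5) does not reach this height (z outside [1.5, 8]); the cylinder at (1.5, 4) is not intersected at this z (z outside [9, 28]); Merging all regions: nothing is present at this height; the sphere at (9, 1): section is a regular 8-gon, circumradius = √(r²−h²) = √(8.5²−7²) = 4.822 (perimeter = 2·8·4.822·sin(180°/8) = 29.52 mm); Merging all regions: only the r=8.5 sphere at (9, 1) is present, so the union is just that shape — boundary = 29.52 mm. Overall, the cross-section is a single solid region. Total boundary length (outer) = 29.52 mm.

29.52 mm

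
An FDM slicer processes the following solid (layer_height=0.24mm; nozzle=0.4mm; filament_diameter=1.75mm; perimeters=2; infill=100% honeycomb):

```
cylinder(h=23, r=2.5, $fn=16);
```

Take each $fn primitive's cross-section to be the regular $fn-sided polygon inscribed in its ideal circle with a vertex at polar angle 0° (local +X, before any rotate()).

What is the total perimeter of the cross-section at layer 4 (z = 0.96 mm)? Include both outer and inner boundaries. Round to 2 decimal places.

15.61 mm

At z = 0.96 mm: the r=2.5 cylinder gives a regular 16-gon of circumradius 2.5 (constant along its height) (perimeter = 2·16·2.500·sin(180°/16) = 15.61 mm). Overall, the cross-section is a single solid region. Total boundary length (outer) = 15.61 mm.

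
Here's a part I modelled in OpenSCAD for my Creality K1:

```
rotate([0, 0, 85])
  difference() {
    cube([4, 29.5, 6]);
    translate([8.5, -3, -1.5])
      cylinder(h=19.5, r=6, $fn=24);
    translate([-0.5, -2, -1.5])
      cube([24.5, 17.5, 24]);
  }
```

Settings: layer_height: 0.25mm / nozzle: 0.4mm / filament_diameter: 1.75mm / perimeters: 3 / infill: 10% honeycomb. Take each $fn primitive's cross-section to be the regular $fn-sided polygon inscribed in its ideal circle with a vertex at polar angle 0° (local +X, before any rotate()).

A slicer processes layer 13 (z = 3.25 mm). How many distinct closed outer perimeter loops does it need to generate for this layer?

1

At z = 3.25 mm: the 4×29.5 cube contributes its full rectangle; the r=6 cylinder at (8.5, -3) contributes a regular 24-gon of circumradius 6; the 24.5×17.5 cube at (-0.5, -2) contributes its full rectangle; Taking the first minus the rest: starting from the 4×29.5 cube, the r=6 cylinder at (8.5, -3) partially overlaps it — only the 0.32 mm² overlap (of its 111.81 mm²) is removed, clipping the outline; the 24.5×17.5 cube at (-0.5, -2) partially overlaps it — only the 61.68 mm² overlap (of its 428.75 mm²) is removed, clipping the outline — 1 connected region; (whole slice rotated 85° about Z — lengths, areas and connectivity unchanged). The result has 1 disconnected region.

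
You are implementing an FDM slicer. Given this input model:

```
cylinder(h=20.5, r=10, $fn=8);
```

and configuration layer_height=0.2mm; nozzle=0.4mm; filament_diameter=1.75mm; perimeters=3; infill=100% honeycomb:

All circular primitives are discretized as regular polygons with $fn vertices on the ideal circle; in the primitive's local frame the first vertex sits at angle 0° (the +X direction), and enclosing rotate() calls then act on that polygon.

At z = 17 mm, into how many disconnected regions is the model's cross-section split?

At z = 17 mm: the r=10 cylinder contributes a regular 8-gon of circumradius 10. The result has 1 disconnected region.

1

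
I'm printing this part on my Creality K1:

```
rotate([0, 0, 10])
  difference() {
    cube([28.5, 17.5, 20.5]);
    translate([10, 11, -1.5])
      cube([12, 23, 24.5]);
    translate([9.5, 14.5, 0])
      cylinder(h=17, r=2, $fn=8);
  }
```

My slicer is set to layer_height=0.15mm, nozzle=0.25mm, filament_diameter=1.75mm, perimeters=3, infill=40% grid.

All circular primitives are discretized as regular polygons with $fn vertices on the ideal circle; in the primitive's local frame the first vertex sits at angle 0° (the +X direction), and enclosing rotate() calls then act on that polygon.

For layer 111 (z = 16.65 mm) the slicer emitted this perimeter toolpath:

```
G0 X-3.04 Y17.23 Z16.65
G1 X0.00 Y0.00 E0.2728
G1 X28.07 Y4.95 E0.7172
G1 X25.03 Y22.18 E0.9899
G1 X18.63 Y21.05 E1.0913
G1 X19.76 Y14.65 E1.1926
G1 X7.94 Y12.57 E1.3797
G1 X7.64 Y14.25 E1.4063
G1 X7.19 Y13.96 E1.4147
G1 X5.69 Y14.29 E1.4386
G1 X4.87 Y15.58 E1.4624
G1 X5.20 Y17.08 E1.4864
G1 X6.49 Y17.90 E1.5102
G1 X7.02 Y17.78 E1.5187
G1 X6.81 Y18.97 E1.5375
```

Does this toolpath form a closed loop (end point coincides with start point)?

Start point (G0): (-3.04, 17.23). End point (last G1): the path does not return to the start — open.

no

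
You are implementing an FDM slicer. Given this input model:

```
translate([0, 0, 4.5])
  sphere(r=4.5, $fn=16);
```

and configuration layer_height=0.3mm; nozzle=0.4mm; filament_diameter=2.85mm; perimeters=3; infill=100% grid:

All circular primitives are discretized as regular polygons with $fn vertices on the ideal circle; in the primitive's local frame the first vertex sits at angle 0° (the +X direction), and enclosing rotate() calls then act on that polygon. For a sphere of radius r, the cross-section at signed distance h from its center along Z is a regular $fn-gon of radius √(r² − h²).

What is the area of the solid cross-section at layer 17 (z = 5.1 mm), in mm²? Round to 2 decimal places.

60.89 mm²

At z = 5.1 mm: the r=4.5 sphere slices to a regular 16-gon of circumradius 4.460 (√(r²−h²) with h=0.6 from center) (area = (16/2)·4.460²·sin(360°/16) = 60.89 mm²). Overall, the cross-section is a single solid region. Net area = 60.89 mm².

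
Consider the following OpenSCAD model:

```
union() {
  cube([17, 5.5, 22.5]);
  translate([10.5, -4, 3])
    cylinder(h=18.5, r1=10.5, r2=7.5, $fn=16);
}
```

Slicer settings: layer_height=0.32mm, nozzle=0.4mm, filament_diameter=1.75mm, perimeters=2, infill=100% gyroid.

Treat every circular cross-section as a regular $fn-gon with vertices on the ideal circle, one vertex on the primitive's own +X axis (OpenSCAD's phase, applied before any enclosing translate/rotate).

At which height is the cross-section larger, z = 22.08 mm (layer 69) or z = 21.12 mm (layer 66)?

layer 66 (z = 21.12 mm)

Layer 69 (z = 22.08): the cube is present — its section is the full 17×5.5 rectangle (area 93.50 mm²); the cone at (10.5, -4) does not reach this height (z outside [3, 21.5]); Combining (union): only the 17×5.5 cube is present, so the union is just that shape — area = 93.50 mm². So its area = 93.50 mm². Layer 66 (z = 21.12): the cube (footprint 17×5.5) is included at this height (area 93.50 mm²); the cone at (10.5, -4) (r1=10.5→r2=7.5) has section circumradius 7.562 here — a regular 16-gon (area = (16/2)·7.562²·sin(360°/16) = 175.05 mm²); Taking the union: the regions partially overlap — summed areas 268.55 mm² minus the doubly-counted overlap 30.79 mm² gives 237.76 mm² — area = 237.76 mm². So its area = 237.76 mm². Layer 66 is larger (237.76 vs 93.50 mm²).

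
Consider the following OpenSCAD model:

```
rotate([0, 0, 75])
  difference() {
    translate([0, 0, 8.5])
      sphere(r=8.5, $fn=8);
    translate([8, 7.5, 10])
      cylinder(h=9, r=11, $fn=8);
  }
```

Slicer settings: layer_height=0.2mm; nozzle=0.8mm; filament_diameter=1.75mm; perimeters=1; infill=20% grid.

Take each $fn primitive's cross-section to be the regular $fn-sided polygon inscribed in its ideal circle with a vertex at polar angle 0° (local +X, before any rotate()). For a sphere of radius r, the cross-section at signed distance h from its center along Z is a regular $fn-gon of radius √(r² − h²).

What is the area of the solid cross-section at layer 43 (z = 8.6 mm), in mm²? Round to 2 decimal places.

204.33 mm²

At z = 8.6 mm: the sphere: section is a regular 8-gon, circumradius = √(r²−h²) = √(8.5²−0.1²) = 8.499 (area = (8/2)·8.499²·sin(360°/8) = 204.33 mm²); the cylinder at (8, 7.5) is not intersected at this z (z outside [10, 19]); After the difference (first − rest): none of the subtracted shapes is present at this height, so the r=8.5 sphere is unchanged — area = 204.33 mm²; (whole slice rotated 75° about Z — lengths, areas and connectivity unchanged). Overall, the cross-section is a single solid region. Net area = 204.33 mm².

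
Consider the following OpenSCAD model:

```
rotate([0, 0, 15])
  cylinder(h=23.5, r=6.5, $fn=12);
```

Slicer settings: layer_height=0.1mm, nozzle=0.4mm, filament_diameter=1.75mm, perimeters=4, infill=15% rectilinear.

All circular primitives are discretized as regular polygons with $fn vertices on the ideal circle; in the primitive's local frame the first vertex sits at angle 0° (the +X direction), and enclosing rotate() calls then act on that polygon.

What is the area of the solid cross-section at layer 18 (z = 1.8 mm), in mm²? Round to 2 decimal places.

126.75 mm²

At z = 1.8 mm: the r=6.5 cylinder contributes a regular 12-gon of circumradius 6.5 (area = (12/2)·6.500²·sin(360°/12) = 126.75 mm²); (whole slice rotated 15° about Z — lengths, areas and connectivity unchanged). Overall, the cross-section is a single solid region. Net area = 126.75 mm².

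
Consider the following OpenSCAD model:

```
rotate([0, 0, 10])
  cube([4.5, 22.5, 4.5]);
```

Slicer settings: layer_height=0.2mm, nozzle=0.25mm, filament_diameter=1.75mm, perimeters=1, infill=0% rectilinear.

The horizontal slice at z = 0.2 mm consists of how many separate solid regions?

1

At z = 0.2 mm: the cube is present — its section is the full 4.5×22.5 rectangle; (rotated 10° about Z; rotation is an isometry so areas/perimeters/island counts are preserved). The result has 1 disconnected region.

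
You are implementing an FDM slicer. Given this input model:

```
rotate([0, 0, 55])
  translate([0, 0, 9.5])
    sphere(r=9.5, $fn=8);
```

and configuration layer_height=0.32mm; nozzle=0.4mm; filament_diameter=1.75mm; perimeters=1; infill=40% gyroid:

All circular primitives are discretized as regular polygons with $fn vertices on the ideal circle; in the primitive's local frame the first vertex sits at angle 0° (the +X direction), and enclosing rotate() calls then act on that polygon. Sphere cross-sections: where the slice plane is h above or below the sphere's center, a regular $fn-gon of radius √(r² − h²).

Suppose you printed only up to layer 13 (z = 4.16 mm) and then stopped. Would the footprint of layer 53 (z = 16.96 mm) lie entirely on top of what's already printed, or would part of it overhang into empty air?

entirely on top

Compare the two slices. At z = 4.16: the sphere: section is a regular 8-gon, circumradius = √(r²−h²) = √(9.5²−5.34²) = 7.857 (area = (8/2)·7.857²·sin(360°/8) = 174.61 mm²); (rotated 55° about Z; rotation is an isometry so areas/perimeters/island counts are preserved). At z = 16.96: the r=9.5 sphere slices to a regular 8-gon of circumradius 5.882 (√(r²−h²) with h=7.46 from center) (area = (8/2)·5.882²·sin(360°/8) = 97.86 mm²); (rotated 55° about Z; rotation is an isometry so areas/perimeters/island counts are preserved). Checking containment: the cross-section at z = 16.96 is a subset of the cross-section at z = 4.16.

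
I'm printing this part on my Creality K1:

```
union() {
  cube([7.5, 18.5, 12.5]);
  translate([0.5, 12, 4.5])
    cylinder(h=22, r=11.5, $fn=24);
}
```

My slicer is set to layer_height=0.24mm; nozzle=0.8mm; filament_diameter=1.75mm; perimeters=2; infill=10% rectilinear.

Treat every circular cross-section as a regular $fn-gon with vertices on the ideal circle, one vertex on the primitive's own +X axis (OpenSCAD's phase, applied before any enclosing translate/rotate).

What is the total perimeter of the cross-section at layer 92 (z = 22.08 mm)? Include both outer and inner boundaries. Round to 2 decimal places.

72.05 mm

At z = 22.08 mm: the cube does not reach this height (z outside [0, 12.5]); the cylinder at (0.5, 12): section is a regular 24-gon, circumradius r=11.5 (perimeter = 2·24·11.500·sin(180°/24) = 72.05 mm); Taking the union: only the r=11.5 cylinder at (0.5, 12) is present, so the union is just that shape — boundary = 72.05 mm. Overall, the cross-section is a single solid region. Total boundary length (outer) = 72.05 mm.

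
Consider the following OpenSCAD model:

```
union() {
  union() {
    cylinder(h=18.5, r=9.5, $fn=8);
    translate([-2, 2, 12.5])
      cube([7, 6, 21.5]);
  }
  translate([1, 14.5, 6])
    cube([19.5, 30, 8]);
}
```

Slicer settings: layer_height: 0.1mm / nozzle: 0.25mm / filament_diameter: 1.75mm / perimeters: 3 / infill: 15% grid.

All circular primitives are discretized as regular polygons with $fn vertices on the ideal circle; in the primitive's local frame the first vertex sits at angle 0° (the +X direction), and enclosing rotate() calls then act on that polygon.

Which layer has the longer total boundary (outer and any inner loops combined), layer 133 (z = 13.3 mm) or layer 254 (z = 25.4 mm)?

layer 133 (z = 13.3 mm)

Layer 133 (z = 13.3): the cylinder: section is a regular 8-gon, circumradius r=9.5 (perimeter = 2·8·9.500·sin(180°/8) = 58.17 mm); the cube at (-2, 2) is present — its section is the full 7×6 rectangle (perimeter 26.00 mm); Taking the union: the regions partially overlap (shared area 41.61 mm²), so the edge portions inside another operand are dropped and the merged outline is re-measured after clipping — boundary = 58.63 mm; the cube at (1, 14.5) is present — its section is the full 19.5×30 rectangle (perimeter 99.00 mm); Taking the union: the 2 present regions are separate (no shared area or edge), so areas and boundary lengths simply add and each stays a separate island — boundary = 157.63 mm. So its perimeter = 157.63 mm. Layer 254 (z = 25.4): the cylinder is not intersected at this z (z outside [0, 18.5]); the 7×6 cube at (-2, 2) contributes its full rectangle (perimeter 26.00 mm); Taking the union: only the 7×6 cube at (-2, 2) is present, so the union is just that shape — boundary = 26.00 mm; the cube at (1, 14.5) is absent (z outside [6, 14]); Taking the union: only the result so far is present, so the union is just that shape — boundary = 26.00 mm. So its perimeter = 26.00 mm. Layer 133 is larger (157.63 vs 26.00 mm).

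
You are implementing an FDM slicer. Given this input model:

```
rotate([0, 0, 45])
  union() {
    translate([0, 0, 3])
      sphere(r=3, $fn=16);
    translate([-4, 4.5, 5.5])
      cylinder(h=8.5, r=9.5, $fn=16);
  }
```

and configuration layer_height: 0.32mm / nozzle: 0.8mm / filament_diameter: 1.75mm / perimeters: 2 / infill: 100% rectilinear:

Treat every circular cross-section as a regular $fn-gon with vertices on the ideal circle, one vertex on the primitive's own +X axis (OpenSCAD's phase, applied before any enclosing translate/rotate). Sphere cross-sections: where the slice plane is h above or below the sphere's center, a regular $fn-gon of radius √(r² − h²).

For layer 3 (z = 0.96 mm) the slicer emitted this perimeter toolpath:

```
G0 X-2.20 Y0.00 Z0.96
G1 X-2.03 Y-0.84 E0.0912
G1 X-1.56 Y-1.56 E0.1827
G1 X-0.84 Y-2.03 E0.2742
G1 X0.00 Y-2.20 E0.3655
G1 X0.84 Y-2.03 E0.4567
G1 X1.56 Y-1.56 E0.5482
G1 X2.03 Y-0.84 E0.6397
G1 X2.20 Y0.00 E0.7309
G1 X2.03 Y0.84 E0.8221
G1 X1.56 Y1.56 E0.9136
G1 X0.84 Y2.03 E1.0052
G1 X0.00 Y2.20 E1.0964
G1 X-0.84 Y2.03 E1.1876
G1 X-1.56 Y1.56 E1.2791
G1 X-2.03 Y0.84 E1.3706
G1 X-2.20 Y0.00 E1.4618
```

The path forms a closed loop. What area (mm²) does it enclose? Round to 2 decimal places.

14.82 mm²

Apply the shoelace formula to the sequence of (X, Y) vertices; enclosed area = 14.82 mm².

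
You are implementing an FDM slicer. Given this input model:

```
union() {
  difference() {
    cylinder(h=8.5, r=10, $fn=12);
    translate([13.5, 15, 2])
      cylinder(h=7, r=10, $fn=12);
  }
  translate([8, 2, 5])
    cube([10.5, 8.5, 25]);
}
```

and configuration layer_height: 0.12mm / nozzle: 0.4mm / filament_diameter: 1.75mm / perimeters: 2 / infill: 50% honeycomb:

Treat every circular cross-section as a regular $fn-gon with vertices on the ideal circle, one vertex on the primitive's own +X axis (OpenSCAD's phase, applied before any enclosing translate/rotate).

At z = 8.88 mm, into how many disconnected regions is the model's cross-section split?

1

At z = 8.88 mm: the cylinder is absent (z outside [0, 8.5]); the r=10 cylinder at (13.5, 15) contributes a regular 12-gon of circumradius 10; Subtracting the remaining from the first: the first operand is absent here, so nothing remains; the cube at (8, 2) is present — its section is the full 10.5×8.5 rectangle; Merging all regions: only the 10.5×8.5 cube at (8, 2) is present, so the union is just that shape — 1 connected region. The result has 1 disconnected region.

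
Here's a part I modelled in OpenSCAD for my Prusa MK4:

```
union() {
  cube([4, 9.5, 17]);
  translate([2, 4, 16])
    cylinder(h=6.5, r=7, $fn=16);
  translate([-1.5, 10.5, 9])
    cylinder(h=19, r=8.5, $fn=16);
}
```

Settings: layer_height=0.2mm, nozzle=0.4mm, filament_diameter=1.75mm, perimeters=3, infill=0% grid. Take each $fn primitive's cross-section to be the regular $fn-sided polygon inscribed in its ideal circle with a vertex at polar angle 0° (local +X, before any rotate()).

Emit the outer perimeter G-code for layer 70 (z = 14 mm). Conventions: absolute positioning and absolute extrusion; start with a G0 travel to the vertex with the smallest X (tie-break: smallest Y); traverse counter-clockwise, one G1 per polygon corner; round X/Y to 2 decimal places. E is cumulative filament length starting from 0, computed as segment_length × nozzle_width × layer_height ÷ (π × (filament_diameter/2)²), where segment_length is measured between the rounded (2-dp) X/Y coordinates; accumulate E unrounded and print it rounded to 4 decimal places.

G0 X-10.00 Y10.50 Z14.00
G1 X-9.35 Y7.25 E0.1102
G1 X-7.51 Y4.49 E0.2206
G1 X-4.75 Y2.65 E0.3309
G1 X-1.50 Y2.00 E0.4411
G1 X0.00 Y2.30 E0.4920
G1 X0.00 Y0.00 E0.5685
G1 X4.00 Y0.00 E0.7015
G1 X4.00 Y4.15 E0.8396
G1 X4.51 Y4.49 E0.8600
G1 X6.35 Y7.25 E0.9703
G1 X7.00 Y10.50 E1.0805
G1 X6.35 Y13.75 E1.1908
G1 X4.51 Y16.51 E1.3011
G1 X1.75 Y18.35 E1.4114
G1 X-1.50 Y19.00 E1.5217
G1 X-4.75 Y18.35 E1.6319
G1 X-7.51 Y16.51 E1.7422
G1 X-9.35 Y13.75 E1.8525
G1 X-10.00 Y10.50 E1.9628

At z = 14 mm: the cube is present — its section is the full 4×9.5 rectangle; the cylinder at (2, 4) is not intersected at this z (z outside [16, 22.5]); the r=8.5 cylinder at (-1.5, 10.5) contributes a regular 16-gon of circumradius 8.5; Combining (union): the regions partially overlap (shared area 26.03 mm²), so overlapping operands fuse into one piece — 1 connected region. The outline is a single polygon with 19 vertices. Extrusion per mm of travel: 0.4 × 0.2 / (π × 0.875²) = 0.033260. Accumulating E over each segment gives final E = 1.9628.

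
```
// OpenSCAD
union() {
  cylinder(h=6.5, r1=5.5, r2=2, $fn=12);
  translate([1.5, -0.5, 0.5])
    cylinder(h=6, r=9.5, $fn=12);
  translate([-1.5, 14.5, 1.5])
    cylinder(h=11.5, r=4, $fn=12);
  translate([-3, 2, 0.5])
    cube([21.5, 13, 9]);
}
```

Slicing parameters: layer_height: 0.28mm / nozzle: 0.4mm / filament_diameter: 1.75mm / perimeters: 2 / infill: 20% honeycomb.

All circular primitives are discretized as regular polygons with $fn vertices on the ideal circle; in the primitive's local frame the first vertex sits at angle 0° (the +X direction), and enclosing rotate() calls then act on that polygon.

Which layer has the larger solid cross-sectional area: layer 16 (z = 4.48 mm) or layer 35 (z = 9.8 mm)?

Layer 16 (z = 4.48): the cone (r1=5.5→r2=2) has section circumradius 3.088 here — a regular 12-gon (area = (12/2)·3.088²·sin(360°/12) = 28.60 mm²); the r=9.5 cylinder at (1.5, -0.5) contributes a regular 12-gon of circumradius 9.5 (area = (12/2)·9.500²·sin(360°/12) = 270.75 mm²); the r=4 cylinder at (-1.5, 14.5) contributes a regular 12-gon of circumradius 4 (area = (12/2)·4.000²·sin(360°/12) = 48.00 mm²); the 21.5×13 cube at (-3, 2) contributes its full rectangle (area 279.50 mm²); Combining (union): the regions partially overlap — summed areas 626.85 mm² minus the doubly-counted overlap 122.58 mm² gives 504.27 mm² — area = 504.27 mm². So its area = 504.27 mm². Layer 35 (z = 9.8): the cone is absent (z outside [0, 6.5]); the cylinder at (1.5, -0.5) does not reach this height (z outside [0.5, 6.5]); the cylinder at (-1.5, 14.5): section is a regular 12-gon, circumradius r=4 (area = (12/2)·4.000²·sin(360°/12) = 48.00 mm²); the cube at (-3, 2) does not reach this height (z outside [0.5, 9.5]); Combining (union): only the r=4 cylinder at (-1.5, 14.5) is present, so the union is just that shape — area = 48.00 mm². So its area = 48.00 mm². Layer 16 is larger (504.27 vs 48.00 mm²).

layer 16 (z = 4.48 mm)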